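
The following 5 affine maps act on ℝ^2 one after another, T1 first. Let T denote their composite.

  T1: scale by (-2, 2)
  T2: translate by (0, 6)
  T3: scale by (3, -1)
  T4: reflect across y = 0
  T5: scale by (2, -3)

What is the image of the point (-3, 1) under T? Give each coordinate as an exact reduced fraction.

T1 scale by (-2, 2): (-3, 1) → (6, 2)
T2 translate by (0, 6): (6, 2) → (6, 8)
T3 scale by (3, -1): (6, 8) → (18, -8)
T4 reflect across y = 0: (18, -8) → (18, 8)
T5 scale by (2, -3): (18, 8) → (36, -24)

T(p) = (36, -24)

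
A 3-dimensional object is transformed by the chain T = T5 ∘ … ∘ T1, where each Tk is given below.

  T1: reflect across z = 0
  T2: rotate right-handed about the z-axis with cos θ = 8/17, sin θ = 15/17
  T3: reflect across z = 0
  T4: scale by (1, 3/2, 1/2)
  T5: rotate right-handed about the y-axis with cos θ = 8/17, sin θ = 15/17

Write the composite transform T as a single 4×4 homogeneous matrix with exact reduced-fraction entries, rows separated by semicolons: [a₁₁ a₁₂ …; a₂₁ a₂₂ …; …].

T1 = [1 0 0 0; 0 1 0 0; 0 0 -1 0; 0 0 0 1]
T2·T1 = [8/17 -15/17 0 0; 15/17 8/17 0 0; 0 0 -1 0; 0 0 0 1]
T3·…·T1 = [8/17 -15/17 0 0; 15/17 8/17 0 0; 0 0 1 0; 0 0 0 1]
T4·…·T1 = [8/17 -15/17 0 0; 45/34 12/17 0 0; 0 0 1/2 0; 0 0 0 1]
T5·…·T1 = [64/289 -120/289 15/34 0; 45/34 12/17 0 0; -120/289 225/289 4/17 0; 0 0 0 1]

T = [64/289 -120/289 15/34 0; 45/34 12/17 0 0; -120/289 225/289 4/17 0; 0 0 0 1]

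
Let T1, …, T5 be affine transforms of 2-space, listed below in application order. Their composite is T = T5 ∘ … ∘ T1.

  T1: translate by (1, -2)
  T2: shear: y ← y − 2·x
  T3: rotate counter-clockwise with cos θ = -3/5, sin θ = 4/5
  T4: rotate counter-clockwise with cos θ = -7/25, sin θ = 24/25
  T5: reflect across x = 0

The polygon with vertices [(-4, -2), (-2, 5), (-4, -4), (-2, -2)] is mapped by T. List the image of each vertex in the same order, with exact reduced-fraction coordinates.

T1 translate by (1, -2): (-4, -2) → (-3, -4); (-2, 5) → (-1, 3); (-4, -4) → (-3, -6); (-2, -2) → (-1, -4)
T2 shear: y ← y − 2·x: (-3, -4) → (-3, 2); (-1, 3) → (-1, 5); (-3, -6) → (-3, 0); (-1, -4) → (-1, -2)
T3 rotate counter-clockwise with cos θ = -3/5, sin θ = 4/5: (-3, 2) → (1/5, -18/5); (-1, 5) → (-17/5, -19/5); (-3, 0) → (9/5, -12/5); (-1, -2) → (11/5, 2/5)
T4 rotate counter-clockwise with cos θ = -7/25, sin θ = 24/25: (1/5, -18/5) → (17/5, 6/5); (-17/5, -19/5) → (23/5, -11/5); (9/5, -12/5) → (9/5, 12/5); (11/5, 2/5) → (-1, 2)
T5 reflect across x = 0: (17/5, 6/5) → (-17/5, 6/5); (23/5, -11/5) → (-23/5, -11/5); (9/5, 12/5) → (-9/5, 12/5); (-1, 2) → (1, 2)

image vertices: (-17/5, 6/5), (-23/5, -11/5), (-9/5, 12/5), (1, 2)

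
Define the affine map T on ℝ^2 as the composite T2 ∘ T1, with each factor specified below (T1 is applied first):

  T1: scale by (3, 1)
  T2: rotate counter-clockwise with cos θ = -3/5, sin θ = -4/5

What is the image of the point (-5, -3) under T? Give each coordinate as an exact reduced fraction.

T1 scale by (3, 1): (-5, -3) → (-15, -3)
T2 rotate counter-clockwise with cos θ = -3/5, sin θ = -4/5: (-15, -3) → (33/5, 69/5)

T(p) = (33/5, 69/5)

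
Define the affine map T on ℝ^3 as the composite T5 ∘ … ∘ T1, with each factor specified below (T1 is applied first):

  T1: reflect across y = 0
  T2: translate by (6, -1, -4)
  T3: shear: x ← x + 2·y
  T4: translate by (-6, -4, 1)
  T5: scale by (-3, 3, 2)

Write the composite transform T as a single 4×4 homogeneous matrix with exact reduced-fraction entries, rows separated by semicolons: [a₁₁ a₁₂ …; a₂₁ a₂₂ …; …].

T1 = [1 0 0 0; 0 -1 0 0; 0 0 1 0; 0 0 0 1]
T2·T1 = [1 0 0 6; 0 -1 0 -1; 0 0 1 -4; 0 0 0 1]
T3·…·T1 = [1 -2 0 4; 0 -1 0 -1; 0 0 1 -4; 0 0 0 1]
T4·…·T1 = [1 -2 0 -2; 0 -1 0 -5; 0 0 1 -3; 0 0 0 1]
T5·…·T1 = [-3 6 0 6; 0 -3 0 -15; 0 0 2 -6; 0 0 0 1]

T = [-3 6 0 6; 0 -3 0 -15; 0 0 2 -6; 0 0 0 1]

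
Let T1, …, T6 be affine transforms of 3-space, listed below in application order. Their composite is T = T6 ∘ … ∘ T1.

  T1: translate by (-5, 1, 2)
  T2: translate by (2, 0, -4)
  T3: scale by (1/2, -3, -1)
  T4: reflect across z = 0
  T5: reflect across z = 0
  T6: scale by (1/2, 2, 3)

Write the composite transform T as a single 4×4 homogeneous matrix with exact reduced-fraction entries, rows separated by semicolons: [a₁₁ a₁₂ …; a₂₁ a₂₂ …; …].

T = [1/4 0 0 -3/4; 0 -6 0 -6; 0 0 -3 6; 0 0 0 1]

T1 = [1 0 0 -5; 0 1 0 1; 0 0 1 2; 0 0 0 1]
T2·T1 = [1 0 0 -3; 0 1 0 1; 0 0 1 -2; 0 0 0 1]
T3·…·T1 = [1/2 0 0 -3/2; 0 -3 0 -3; 0 0 -1 2; 0 0 0 1]
T4·…·T1 = [1/2 0 0 -3/2; 0 -3 0 -3; 0 0 1 -2; 0 0 0 1]
T5·…·T1 = [1/2 0 0 -3/2; 0 -3 0 -3; 0 0 -1 2; 0 0 0 1]
T6·…·T1 = [1/4 0 0 -3/4; 0 -6 0 -6; 0 0 -3 6; 0 0 0 1]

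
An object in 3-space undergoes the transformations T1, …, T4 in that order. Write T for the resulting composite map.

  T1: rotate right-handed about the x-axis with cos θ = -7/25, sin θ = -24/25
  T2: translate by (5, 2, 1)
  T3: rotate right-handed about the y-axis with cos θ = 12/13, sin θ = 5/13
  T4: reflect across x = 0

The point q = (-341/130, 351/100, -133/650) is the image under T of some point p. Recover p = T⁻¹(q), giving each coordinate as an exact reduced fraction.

T1 = [1 0 0 0; 0 -7/25 24/25 0; 0 -24/25 -7/25 0; 0 0 0 1]
T2·T1 = [1 0 0 5; 0 -7/25 24/25 2; 0 -24/25 -7/25 1; 0 0 0 1]
T3·…·T1 = [12/13 -24/65 -7/65 5; 0 -7/25 24/25 2; -5/13 -288/325 -84/325 -1; 0 0 0 1]
T4·…·T1 = [-12/13 24/65 7/65 -5; 0 -7/25 24/25 2; -5/13 -288/325 -84/325 -1; 0 0 0 1]
det M = -1; M⁻¹ = [-12/13 0 -5/13 -5; 24/65 -7/25 -288/325 38/25; 7/65 24/25 -84/325 -41/25; 0 0 0 1]
M⁻¹ · (-341/130, 351/100, -133/650)ᵀ = (-5/2, -1/4, 3/2)ᵀ

p = (-5/2, -1/4, 3/2)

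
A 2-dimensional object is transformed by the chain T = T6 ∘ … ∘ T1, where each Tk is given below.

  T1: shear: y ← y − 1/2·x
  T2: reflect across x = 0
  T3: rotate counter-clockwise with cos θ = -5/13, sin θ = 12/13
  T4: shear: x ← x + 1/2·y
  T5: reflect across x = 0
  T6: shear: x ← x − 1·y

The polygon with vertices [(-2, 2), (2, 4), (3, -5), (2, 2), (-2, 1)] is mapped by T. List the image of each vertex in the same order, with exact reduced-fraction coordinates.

image vertices: (5/2, 9/13), (13/2, -3), (-27/4, -7/26), (7/2, -29/13), (1, 14/13)

T1 shear: y ← y − 1/2·x: (-2, 2) → (-2, 3); (2, 4) → (2, 3); (3, -5) → (3, -13/2); (2, 2) → (2, 1); (-2, 1) → (-2, 2)
T2 reflect across x = 0: (-2, 3) → (2, 3); (2, 3) → (-2, 3); (3, -13/2) → (-3, -13/2); (2, 1) → (-2, 1); (-2, 2) → (2, 2)
T3 rotate counter-clockwise with cos θ = -5/13, sin θ = 12/13: (2, 3) → (-46/13, 9/13); (-2, 3) → (-2, -3); (-3, -13/2) → (93/13, -7/26); (-2, 1) → (-2/13, -29/13); (2, 2) → (-34/13, 14/13)
T4 shear: x ← x + 1/2·y: (-46/13, 9/13) → (-83/26, 9/13); (-2, -3) → (-7/2, -3); (93/13, -7/26) → (365/52, -7/26); (-2/13, -29/13) → (-33/26, -29/13); (-34/13, 14/13) → (-27/13, 14/13)
T5 reflect across x = 0: (-83/26, 9/13) → (83/26, 9/13); (-7/2, -3) → (7/2, -3); (365/52, -7/26) → (-365/52, -7/26); (-33/26, -29/13) → (33/26, -29/13); (-27/13, 14/13) → (27/13, 14/13)
T6 shear: x ← x − 1·y: (83/26, 9/13) → (5/2, 9/13); (7/2, -3) → (13/2, -3); (-365/52, -7/26) → (-27/4, -7/26); (33/26, -29/13) → (7/2, -29/13); (27/13, 14/13) → (1, 14/13)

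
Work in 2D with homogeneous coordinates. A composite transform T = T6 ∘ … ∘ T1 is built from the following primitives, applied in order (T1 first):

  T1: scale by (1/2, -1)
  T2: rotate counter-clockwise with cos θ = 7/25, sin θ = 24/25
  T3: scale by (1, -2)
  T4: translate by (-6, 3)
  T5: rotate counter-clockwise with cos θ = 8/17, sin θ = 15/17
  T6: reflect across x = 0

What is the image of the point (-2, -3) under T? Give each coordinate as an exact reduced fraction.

T(p) = (3047/425, -2787/425)

T1 scale by (1/2, -1): (-2, -3) → (-1, 3)
T2 rotate counter-clockwise with cos θ = 7/25, sin θ = 24/25: (-1, 3) → (-79/25, -3/25)
T3 scale by (1, -2): (-79/25, -3/25) → (-79/25, 6/25)
T4 translate by (-6, 3): (-79/25, 6/25) → (-229/25, 81/25)
T5 rotate counter-clockwise with cos θ = 8/17, sin θ = 15/17: (-229/25, 81/25) → (-3047/425, -2787/425)
T6 reflect across x = 0: (-3047/425, -2787/425) → (3047/425, -2787/425)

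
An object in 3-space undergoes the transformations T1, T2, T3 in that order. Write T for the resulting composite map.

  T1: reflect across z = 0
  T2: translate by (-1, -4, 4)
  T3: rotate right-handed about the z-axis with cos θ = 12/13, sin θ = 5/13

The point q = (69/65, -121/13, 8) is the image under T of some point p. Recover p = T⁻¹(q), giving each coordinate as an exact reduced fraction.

p = (-8/5, -5, -4)

T1 = [1 0 0 0; 0 1 0 0; 0 0 -1 0; 0 0 0 1]
T2·T1 = [1 0 0 -1; 0 1 0 -4; 0 0 -1 4; 0 0 0 1]
T3·…·T1 = [12/13 -5/13 0 8/13; 5/13 12/13 0 -53/13; 0 0 -1 4; 0 0 0 1]
det M = -1; M⁻¹ = [12/13 5/13 0 1; -5/13 12/13 0 4; 0 0 -1 4; 0 0 0 1]
M⁻¹ · (69/65, -121/13, 8)ᵀ = (-8/5, -5, -4)ᵀ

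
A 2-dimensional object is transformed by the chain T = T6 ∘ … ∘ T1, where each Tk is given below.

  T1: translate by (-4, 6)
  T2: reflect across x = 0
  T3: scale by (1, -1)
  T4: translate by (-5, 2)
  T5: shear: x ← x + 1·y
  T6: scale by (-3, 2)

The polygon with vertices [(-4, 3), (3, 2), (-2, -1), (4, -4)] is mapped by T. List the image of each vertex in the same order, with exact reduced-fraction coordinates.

T1 translate by (-4, 6): (-4, 3) → (-8, 9); (3, 2) → (-1, 8); (-2, -1) → (-6, 5); (4, -4) → (0, 2)
T2 reflect across x = 0: (-8, 9) → (8, 9); (-1, 8) → (1, 8); (-6, 5) → (6, 5); (0, 2) → (0, 2)
T3 scale by (1, -1): (8, 9) → (8, -9); (1, 8) → (1, -8); (6, 5) → (6, -5); (0, 2) → (0, -2)
T4 translate by (-5, 2): (8, -9) → (3, -7); (1, -8) → (-4, -6); (6, -5) → (1, -3); (0, -2) → (-5, 0)
T5 shear: x ← x + 1·y: (3, -7) → (-4, -7); (-4, -6) → (-10, -6); (1, -3) → (-2, -3); (-5, 0) → (-5, 0)
T6 scale by (-3, 2): (-4, -7) → (12, -14); (-10, -6) → (30, -12); (-2, -3) → (6, -6); (-5, 0) → (15, 0)

image vertices: (12, -14), (30, -12), (6, -6), (15, 0)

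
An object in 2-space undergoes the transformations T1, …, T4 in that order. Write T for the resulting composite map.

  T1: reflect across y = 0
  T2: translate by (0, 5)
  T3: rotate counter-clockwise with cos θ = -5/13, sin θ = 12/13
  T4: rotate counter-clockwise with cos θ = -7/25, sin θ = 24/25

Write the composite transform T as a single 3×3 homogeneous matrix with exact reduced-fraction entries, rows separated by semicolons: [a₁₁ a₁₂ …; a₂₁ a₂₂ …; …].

T1 = [1 0 0; 0 -1 0; 0 0 1]
T2·T1 = [1 0 0; 0 -1 5; 0 0 1]
T3·…·T1 = [-5/13 12/13 -60/13; 12/13 5/13 -25/13; 0 0 1]
T4·…·T1 = [-253/325 -204/325 204/65; -204/325 253/325 -253/65; 0 0 1]

T = [-253/325 -204/325 204/65; -204/325 253/325 -253/65; 0 0 1]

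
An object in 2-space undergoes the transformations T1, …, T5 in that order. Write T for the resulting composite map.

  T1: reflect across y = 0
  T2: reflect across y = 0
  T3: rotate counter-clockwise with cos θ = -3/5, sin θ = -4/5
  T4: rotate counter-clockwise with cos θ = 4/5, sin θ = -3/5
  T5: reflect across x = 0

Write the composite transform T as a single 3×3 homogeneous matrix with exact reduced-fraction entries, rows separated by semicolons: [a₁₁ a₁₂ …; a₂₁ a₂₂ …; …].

T = [24/25 -7/25 0; -7/25 -24/25 0; 0 0 1]

T1 = [1 0 0; 0 -1 0; 0 0 1]
T2·T1 = [1 0 0; 0 1 0; 0 0 1]
T3·…·T1 = [-3/5 4/5 0; -4/5 -3/5 0; 0 0 1]
T4·…·T1 = [-24/25 7/25 0; -7/25 -24/25 0; 0 0 1]
T5·…·T1 = [24/25 -7/25 0; -7/25 -24/25 0; 0 0 1]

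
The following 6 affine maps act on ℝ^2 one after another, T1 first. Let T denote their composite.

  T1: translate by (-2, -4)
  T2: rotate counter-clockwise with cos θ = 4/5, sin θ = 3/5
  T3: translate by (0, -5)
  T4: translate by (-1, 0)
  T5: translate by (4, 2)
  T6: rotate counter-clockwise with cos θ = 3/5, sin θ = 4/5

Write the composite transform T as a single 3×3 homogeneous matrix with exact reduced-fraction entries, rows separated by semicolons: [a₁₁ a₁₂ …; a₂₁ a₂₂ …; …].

T1 = [1 0 -2; 0 1 -4; 0 0 1]
T2·T1 = [4/5 -3/5 4/5; 3/5 4/5 -22/5; 0 0 1]
T3·…·T1 = [4/5 -3/5 4/5; 3/5 4/5 -47/5; 0 0 1]
T4·…·T1 = [4/5 -3/5 -1/5; 3/5 4/5 -47/5; 0 0 1]
T5·…·T1 = [4/5 -3/5 19/5; 3/5 4/5 -37/5; 0 0 1]
T6·…·T1 = [0 -1 41/5; 1 0 -7/5; 0 0 1]

T = [0 -1 41/5; 1 0 -7/5; 0 0 1]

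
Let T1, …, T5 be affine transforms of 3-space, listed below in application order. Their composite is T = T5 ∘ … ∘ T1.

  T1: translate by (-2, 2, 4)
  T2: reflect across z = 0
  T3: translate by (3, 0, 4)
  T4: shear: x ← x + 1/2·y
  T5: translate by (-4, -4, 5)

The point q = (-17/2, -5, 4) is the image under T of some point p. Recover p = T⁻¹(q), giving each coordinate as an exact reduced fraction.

p = (-5, -3, 1)

T1 = [1 0 0 -2; 0 1 0 2; 0 0 1 4; 0 0 0 1]
T2·T1 = [1 0 0 -2; 0 1 0 2; 0 0 -1 -4; 0 0 0 1]
T3·…·T1 = [1 0 0 1; 0 1 0 2; 0 0 -1 0; 0 0 0 1]
T4·…·T1 = [1 1/2 0 2; 0 1 0 2; 0 0 -1 0; 0 0 0 1]
T5·…·T1 = [1 1/2 0 -2; 0 1 0 -2; 0 0 -1 5; 0 0 0 1]
det M = -1; M⁻¹ = [1 -1/2 0 1; 0 1 0 2; 0 0 -1 5; 0 0 0 1]
M⁻¹ · (-17/2, -5, 4)ᵀ = (-5, -3, 1)ᵀ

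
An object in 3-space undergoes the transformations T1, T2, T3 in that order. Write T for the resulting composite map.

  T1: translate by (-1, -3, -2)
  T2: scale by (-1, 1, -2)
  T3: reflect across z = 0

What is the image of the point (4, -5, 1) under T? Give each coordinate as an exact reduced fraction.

T1 translate by (-1, -3, -2): (4, -5, 1) → (3, -8, -1)
T2 scale by (-1, 1, -2): (3, -8, -1) → (-3, -8, 2)
T3 reflect across z = 0: (-3, -8, 2) → (-3, -8, -2)

T(p) = (-3, -8, -2)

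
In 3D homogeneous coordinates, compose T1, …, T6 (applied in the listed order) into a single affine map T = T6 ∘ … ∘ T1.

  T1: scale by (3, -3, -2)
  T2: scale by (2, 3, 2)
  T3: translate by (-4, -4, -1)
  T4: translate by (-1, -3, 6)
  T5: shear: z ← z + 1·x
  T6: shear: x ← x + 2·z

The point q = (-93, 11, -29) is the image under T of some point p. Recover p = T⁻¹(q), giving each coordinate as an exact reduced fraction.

T1 = [3 0 0 0; 0 -3 0 0; 0 0 -2 0; 0 0 0 1]
T2·T1 = [6 0 0 0; 0 -9 0 0; 0 0 -4 0; 0 0 0 1]
T3·…·T1 = [6 0 0 -4; 0 -9 0 -4; 0 0 -4 -1; 0 0 0 1]
T4·…·T1 = [6 0 0 -5; 0 -9 0 -7; 0 0 -4 5; 0 0 0 1]
T5·…·T1 = [6 0 0 -5; 0 -9 0 -7; 6 0 -4 0; 0 0 0 1]
T6·…·T1 = [18 0 -8 -5; 0 -9 0 -7; 6 0 -4 0; 0 0 0 1]
det M = 216; M⁻¹ = [1/6 0 -1/3 5/6; 0 -1/9 0 -7/9; 1/4 0 -3/4 5/4; 0 0 0 1]
M⁻¹ · (-93, 11, -29)ᵀ = (-5, -2, -1/4)ᵀ

p = (-5, -2, -1/4)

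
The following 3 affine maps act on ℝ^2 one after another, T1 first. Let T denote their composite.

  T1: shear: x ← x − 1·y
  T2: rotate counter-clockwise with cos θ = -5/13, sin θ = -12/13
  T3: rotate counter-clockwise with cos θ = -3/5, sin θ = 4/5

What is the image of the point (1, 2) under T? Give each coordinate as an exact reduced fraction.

T(p) = (-19/13, 22/13)

T1 shear: x ← x − 1·y: (1, 2) → (-1, 2)
T2 rotate counter-clockwise with cos θ = -5/13, sin θ = -12/13: (-1, 2) → (29/13, 2/13)
T3 rotate counter-clockwise with cos θ = -3/5, sin θ = 4/5: (29/13, 2/13) → (-19/13, 22/13)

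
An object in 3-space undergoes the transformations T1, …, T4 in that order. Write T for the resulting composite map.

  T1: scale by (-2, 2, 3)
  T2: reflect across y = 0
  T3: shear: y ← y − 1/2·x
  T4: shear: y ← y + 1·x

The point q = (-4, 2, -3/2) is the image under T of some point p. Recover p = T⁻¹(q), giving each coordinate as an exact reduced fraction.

T1 = [-2 0 0 0; 0 2 0 0; 0 0 3 0; 0 0 0 1]
T2·T1 = [-2 0 0 0; 0 -2 0 0; 0 0 3 0; 0 0 0 1]
T3·…·T1 = [-2 0 0 0; 1 -2 0 0; 0 0 3 0; 0 0 0 1]
T4·…·T1 = [-2 0 0 0; -1 -2 0 0; 0 0 3 0; 0 0 0 1]
det M = 12; M⁻¹ = [-1/2 0 0 0; 1/4 -1/2 0 0; 0 0 1/3 0; 0 0 0 1]
M⁻¹ · (-4, 2, -3/2)ᵀ = (2, -2, -1/2)ᵀ

p = (2, -2, -1/2)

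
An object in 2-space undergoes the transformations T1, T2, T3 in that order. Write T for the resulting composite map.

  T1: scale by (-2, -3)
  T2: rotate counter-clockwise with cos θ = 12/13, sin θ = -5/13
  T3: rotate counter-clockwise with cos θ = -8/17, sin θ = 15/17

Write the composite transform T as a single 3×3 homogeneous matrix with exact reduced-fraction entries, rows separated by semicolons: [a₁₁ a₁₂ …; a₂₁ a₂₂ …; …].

T = [42/221 660/221 0; -440/221 63/221 0; 0 0 1]

T1 = [-2 0 0; 0 -3 0; 0 0 1]
T2·T1 = [-24/13 -15/13 0; 10/13 -36/13 0; 0 0 1]
T3·…·T1 = [42/221 660/221 0; -440/221 63/221 0; 0 0 1]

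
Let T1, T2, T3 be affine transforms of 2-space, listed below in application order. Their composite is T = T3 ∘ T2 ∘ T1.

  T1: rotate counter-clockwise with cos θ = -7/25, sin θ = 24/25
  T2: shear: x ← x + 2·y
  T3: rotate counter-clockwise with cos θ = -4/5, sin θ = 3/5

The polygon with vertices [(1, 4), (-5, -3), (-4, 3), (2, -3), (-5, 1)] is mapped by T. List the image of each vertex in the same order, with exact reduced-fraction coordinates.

image vertices: (456/125, -317/125), (661/125, 123/125), (1463/125, -366/125), (-991/125, 312/125), (1353/125, -221/125)

T1 rotate counter-clockwise with cos θ = -7/25, sin θ = 24/25: (1, 4) → (-103/25, -4/25); (-5, -3) → (107/25, -99/25); (-4, 3) → (-44/25, -117/25); (2, -3) → (58/25, 69/25); (-5, 1) → (11/25, -127/25)
T2 shear: x ← x + 2·y: (-103/25, -4/25) → (-111/25, -4/25); (107/25, -99/25) → (-91/25, -99/25); (-44/25, -117/25) → (-278/25, -117/25); (58/25, 69/25) → (196/25, 69/25); (11/25, -127/25) → (-243/25, -127/25)
T3 rotate counter-clockwise with cos θ = -4/5, sin θ = 3/5: (-111/25, -4/25) → (456/125, -317/125); (-91/25, -99/25) → (661/125, 123/125); (-278/25, -117/25) → (1463/125, -366/125); (196/25, 69/25) → (-991/125, 312/125); (-243/25, -127/25) → (1353/125, -221/125)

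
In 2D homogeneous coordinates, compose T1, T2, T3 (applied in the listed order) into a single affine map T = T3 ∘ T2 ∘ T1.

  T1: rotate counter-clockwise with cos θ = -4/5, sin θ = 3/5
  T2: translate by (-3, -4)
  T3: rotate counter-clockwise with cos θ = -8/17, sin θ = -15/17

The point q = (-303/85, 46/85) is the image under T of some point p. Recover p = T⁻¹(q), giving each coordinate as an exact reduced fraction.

T1 = [-4/5 -3/5 0; 3/5 -4/5 0; 0 0 1]
T2·T1 = [-4/5 -3/5 -3; 3/5 -4/5 -4; 0 0 1]
T3·…·T1 = [77/85 -36/85 -36/17; 36/85 77/85 77/17; 0 0 1]
det M = 1; M⁻¹ = [77/85 36/85 0; -36/85 77/85 -5; 0 0 1]
M⁻¹ · (-303/85, 46/85)ᵀ = (-3, -3)ᵀ

p = (-3, -3)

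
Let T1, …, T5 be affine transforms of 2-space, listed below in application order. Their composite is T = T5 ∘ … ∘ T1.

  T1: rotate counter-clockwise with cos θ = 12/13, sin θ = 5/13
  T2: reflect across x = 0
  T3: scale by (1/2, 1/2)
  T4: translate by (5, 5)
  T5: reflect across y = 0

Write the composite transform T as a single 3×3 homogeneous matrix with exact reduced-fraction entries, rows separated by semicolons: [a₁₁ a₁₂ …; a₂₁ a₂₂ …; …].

T = [-6/13 5/26 5; -5/26 -6/13 -5; 0 0 1]

T1 = [12/13 -5/13 0; 5/13 12/13 0; 0 0 1]
T2·T1 = [-12/13 5/13 0; 5/13 12/13 0; 0 0 1]
T3·…·T1 = [-6/13 5/26 0; 5/26 6/13 0; 0 0 1]
T4·…·T1 = [-6/13 5/26 5; 5/26 6/13 5; 0 0 1]
T5·…·T1 = [-6/13 5/26 5; -5/26 -6/13 -5; 0 0 1]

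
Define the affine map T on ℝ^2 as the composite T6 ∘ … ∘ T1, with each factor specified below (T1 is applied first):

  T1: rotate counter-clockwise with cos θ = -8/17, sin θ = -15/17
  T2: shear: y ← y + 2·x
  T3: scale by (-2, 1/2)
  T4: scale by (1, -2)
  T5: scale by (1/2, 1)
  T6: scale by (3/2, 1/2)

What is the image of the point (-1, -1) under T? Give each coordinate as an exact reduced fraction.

T(p) = (21/34, -9/34)

T1 rotate counter-clockwise with cos θ = -8/17, sin θ = -15/17: (-1, -1) → (-7/17, 23/17)
T2 shear: y ← y + 2·x: (-7/17, 23/17) → (-7/17, 9/17)
T3 scale by (-2, 1/2): (-7/17, 9/17) → (14/17, 9/34)
T4 scale by (1, -2): (14/17, 9/34) → (14/17, -9/17)
T5 scale by (1/2, 1): (14/17, -9/17) → (7/17, -9/17)
T6 scale by (3/2, 1/2): (7/17, -9/17) → (21/34, -9/34)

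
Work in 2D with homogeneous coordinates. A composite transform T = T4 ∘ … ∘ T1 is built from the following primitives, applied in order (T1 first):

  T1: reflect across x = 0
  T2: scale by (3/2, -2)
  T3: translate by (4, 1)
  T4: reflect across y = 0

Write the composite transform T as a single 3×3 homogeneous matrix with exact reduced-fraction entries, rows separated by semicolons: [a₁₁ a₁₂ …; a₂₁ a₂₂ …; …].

T1 = [-1 0 0; 0 1 0; 0 0 1]
T2·T1 = [-3/2 0 0; 0 -2 0; 0 0 1]
T3·…·T1 = [-3/2 0 4; 0 -2 1; 0 0 1]
T4·…·T1 = [-3/2 0 4; 0 2 -1; 0 0 1]

T = [-3/2 0 4; 0 2 -1; 0 0 1]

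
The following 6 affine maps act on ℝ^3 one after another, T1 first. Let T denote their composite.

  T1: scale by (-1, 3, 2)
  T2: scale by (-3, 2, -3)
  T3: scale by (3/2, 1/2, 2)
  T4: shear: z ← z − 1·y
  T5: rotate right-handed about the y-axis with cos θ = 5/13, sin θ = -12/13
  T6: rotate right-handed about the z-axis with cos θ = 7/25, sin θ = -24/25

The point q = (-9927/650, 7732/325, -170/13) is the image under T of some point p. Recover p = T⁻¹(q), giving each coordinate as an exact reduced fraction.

T1 = [-1 0 0 0; 0 3 0 0; 0 0 2 0; 0 0 0 1]
T2·T1 = [3 0 0 0; 0 6 0 0; 0 0 -6 0; 0 0 0 1]
T3·…·T1 = [9/2 0 0 0; 0 3 0 0; 0 0 -12 0; 0 0 0 1]
T4·…·T1 = [9/2 0 0 0; 0 3 0 0; 0 -3 -12 0; 0 0 0 1]
T5·…·T1 = [45/26 36/13 144/13 0; 0 3 0 0; 54/13 -15/13 -60/13 0; 0 0 0 1]
T6·…·T1 = [63/130 1188/325 1008/325 0; -108/65 -591/325 -3456/325 0; 54/13 -15/13 -60/13 0; 0 0 0 1]
det M = -162; M⁻¹ = [14/585 -16/195 8/39 0; 8/25 7/75 0 0; -19/325 -379/3900 -5/156 0; 0 0 0 1]
M⁻¹ · (-9927/650, 7732/325, -170/13)ᵀ = (-5, -8/3, -1)ᵀ

p = (-5, -8/3, -1)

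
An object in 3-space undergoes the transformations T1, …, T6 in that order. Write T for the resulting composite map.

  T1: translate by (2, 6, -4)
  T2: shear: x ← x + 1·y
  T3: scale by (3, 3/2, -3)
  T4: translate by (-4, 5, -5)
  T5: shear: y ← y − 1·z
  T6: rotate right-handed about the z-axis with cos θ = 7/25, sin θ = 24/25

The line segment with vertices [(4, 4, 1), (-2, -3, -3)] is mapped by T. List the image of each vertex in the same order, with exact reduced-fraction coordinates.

T1 translate by (2, 6, -4): (4, 4, 1) → (6, 10, -3); (-2, -3, -3) → (0, 3, -7)
T2 shear: x ← x + 1·y: (6, 10, -3) → (16, 10, -3); (0, 3, -7) → (3, 3, -7)
T3 scale by (3, 3/2, -3): (16, 10, -3) → (48, 15, 9); (3, 3, -7) → (9, 9/2, 21)
T4 translate by (-4, 5, -5): (48, 15, 9) → (44, 20, 4); (9, 9/2, 21) → (5, 19/2, 16)
T5 shear: y ← y − 1·z: (44, 20, 4) → (44, 16, 4); (5, 19/2, 16) → (5, -13/2, 16)
T6 rotate right-handed about the z-axis with cos θ = 7/25, sin θ = 24/25: (44, 16, 4) → (-76/25, 1168/25, 4); (5, -13/2, 16) → (191/25, 149/50, 16)

image vertices: (-76/25, 1168/25, 4), (191/25, 149/50, 16)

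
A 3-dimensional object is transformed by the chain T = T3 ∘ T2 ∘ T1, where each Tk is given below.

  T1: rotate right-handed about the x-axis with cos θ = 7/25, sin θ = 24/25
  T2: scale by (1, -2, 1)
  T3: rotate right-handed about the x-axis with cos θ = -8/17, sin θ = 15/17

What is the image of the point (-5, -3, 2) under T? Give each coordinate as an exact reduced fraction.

T(p) = (-5, -234/425, 2534/425)

T1 rotate right-handed about the x-axis with cos θ = 7/25, sin θ = 24/25: (-5, -3, 2) → (-5, -69/25, -58/25)
T2 scale by (1, -2, 1): (-5, -69/25, -58/25) → (-5, 138/25, -58/25)
T3 rotate right-handed about the x-axis with cos θ = -8/17, sin θ = 15/17: (-5, 138/25, -58/25) → (-5, -234/425, 2534/425)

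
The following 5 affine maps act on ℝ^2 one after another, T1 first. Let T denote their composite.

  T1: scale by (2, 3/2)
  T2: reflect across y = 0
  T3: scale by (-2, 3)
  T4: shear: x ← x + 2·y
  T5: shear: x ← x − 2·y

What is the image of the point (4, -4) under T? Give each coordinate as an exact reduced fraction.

T1 scale by (2, 3/2): (4, -4) → (8, -6)
T2 reflect across y = 0: (8, -6) → (8, 6)
T3 scale by (-2, 3): (8, 6) → (-16, 18)
T4 shear: x ← x + 2·y: (-16, 18) → (20, 18)
T5 shear: x ← x − 2·y: (20, 18) → (-16, 18)

T(p) = (-16, 18)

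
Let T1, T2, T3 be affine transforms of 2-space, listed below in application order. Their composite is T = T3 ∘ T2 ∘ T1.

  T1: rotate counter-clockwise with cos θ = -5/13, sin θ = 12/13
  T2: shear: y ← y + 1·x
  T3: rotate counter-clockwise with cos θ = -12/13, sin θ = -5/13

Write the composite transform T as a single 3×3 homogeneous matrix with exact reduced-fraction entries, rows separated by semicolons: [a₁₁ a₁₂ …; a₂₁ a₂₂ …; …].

T = [95/169 59/169 0; -59/169 264/169 0; 0 0 1]

T1 = [-5/13 -12/13 0; 12/13 -5/13 0; 0 0 1]
T2·T1 = [-5/13 -12/13 0; 7/13 -17/13 0; 0 0 1]
T3·…·T1 = [95/169 59/169 0; -59/169 264/169 0; 0 0 1]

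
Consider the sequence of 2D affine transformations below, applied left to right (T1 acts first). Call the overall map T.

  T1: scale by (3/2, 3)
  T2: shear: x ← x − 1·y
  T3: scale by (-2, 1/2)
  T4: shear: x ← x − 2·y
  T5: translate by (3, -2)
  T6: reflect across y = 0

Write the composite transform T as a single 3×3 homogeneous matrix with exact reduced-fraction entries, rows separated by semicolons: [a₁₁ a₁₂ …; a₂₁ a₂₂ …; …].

T = [-3 3 3; 0 -3/2 2; 0 0 1]

T1 = [3/2 0 0; 0 3 0; 0 0 1]
T2·T1 = [3/2 -3 0; 0 3 0; 0 0 1]
T3·…·T1 = [-3 6 0; 0 3/2 0; 0 0 1]
T4·…·T1 = [-3 3 0; 0 3/2 0; 0 0 1]
T5·…·T1 = [-3 3 3; 0 3/2 -2; 0 0 1]
T6·…·T1 = [-3 3 3; 0 -3/2 2; 0 0 1]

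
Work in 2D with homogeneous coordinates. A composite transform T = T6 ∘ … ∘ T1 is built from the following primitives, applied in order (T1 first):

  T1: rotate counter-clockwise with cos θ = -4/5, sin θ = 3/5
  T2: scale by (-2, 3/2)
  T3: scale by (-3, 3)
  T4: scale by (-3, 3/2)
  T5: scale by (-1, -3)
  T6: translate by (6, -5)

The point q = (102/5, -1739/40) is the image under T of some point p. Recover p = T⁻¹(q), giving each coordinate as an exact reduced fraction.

p = (1/2, -2)

T1 = [-4/5 -3/5 0; 3/5 -4/5 0; 0 0 1]
T2·T1 = [8/5 6/5 0; 9/10 -6/5 0; 0 0 1]
T3·…·T1 = [-24/5 -18/5 0; 27/10 -18/5 0; 0 0 1]
T4·…·T1 = [72/5 54/5 0; 81/20 -27/5 0; 0 0 1]
T5·…·T1 = [-72/5 -54/5 0; -243/20 81/5 0; 0 0 1]
T6·…·T1 = [-72/5 -54/5 6; -243/20 81/5 -5; 0 0 1]
det M = -729/2; M⁻¹ = [-2/45 -4/135 16/135; -1/30 16/405 161/405; 0 0 1]
M⁻¹ · (102/5, -1739/40)ᵀ = (1/2, -2)ᵀ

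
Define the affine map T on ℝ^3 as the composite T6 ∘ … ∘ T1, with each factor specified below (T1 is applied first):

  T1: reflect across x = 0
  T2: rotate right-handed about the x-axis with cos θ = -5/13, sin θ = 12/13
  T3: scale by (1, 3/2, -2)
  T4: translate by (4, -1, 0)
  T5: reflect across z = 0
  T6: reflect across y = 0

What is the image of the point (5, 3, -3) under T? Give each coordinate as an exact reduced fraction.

T(p) = (-1, -37/26, 102/13)

T1 reflect across x = 0: (5, 3, -3) → (-5, 3, -3)
T2 rotate right-handed about the x-axis with cos θ = -5/13, sin θ = 12/13: (-5, 3, -3) → (-5, 21/13, 51/13)
T3 scale by (1, 3/2, -2): (-5, 21/13, 51/13) → (-5, 63/26, -102/13)
T4 translate by (4, -1, 0): (-5, 63/26, -102/13) → (-1, 37/26, -102/13)
T5 reflect across z = 0: (-1, 37/26, -102/13) → (-1, 37/26, 102/13)
T6 reflect across y = 0: (-1, 37/26, 102/13) → (-1, -37/26, 102/13)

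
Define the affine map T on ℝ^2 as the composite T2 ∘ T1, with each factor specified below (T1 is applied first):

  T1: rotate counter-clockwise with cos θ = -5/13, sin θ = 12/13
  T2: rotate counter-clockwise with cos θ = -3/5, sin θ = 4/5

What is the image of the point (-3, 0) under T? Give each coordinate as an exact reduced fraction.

T1 rotate counter-clockwise with cos θ = -5/13, sin θ = 12/13: (-3, 0) → (15/13, -36/13)
T2 rotate counter-clockwise with cos θ = -3/5, sin θ = 4/5: (15/13, -36/13) → (99/65, 168/65)

T(p) = (99/65, 168/65)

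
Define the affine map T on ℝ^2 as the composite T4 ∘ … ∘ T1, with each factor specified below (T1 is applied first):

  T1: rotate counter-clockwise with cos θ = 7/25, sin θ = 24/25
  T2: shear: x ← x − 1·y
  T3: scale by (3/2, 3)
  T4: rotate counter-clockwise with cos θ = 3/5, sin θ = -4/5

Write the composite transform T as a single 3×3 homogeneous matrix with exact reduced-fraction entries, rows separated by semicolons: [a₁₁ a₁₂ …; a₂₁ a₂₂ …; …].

T1 = [7/25 -24/25 0; 24/25 7/25 0; 0 0 1]
T2·T1 = [-17/25 -31/25 0; 24/25 7/25 0; 0 0 1]
T3·…·T1 = [-51/50 -93/50 0; 72/25 21/25 0; 0 0 1]
T4·…·T1 = [423/250 -111/250 0; 318/125 249/125 0; 0 0 1]

T = [423/250 -111/250 0; 318/125 249/125 0; 0 0 1]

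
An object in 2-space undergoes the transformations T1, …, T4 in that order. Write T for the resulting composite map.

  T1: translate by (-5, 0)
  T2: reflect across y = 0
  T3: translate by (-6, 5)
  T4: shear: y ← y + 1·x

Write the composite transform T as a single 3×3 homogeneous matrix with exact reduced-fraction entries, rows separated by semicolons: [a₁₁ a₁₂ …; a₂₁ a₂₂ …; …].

T1 = [1 0 -5; 0 1 0; 0 0 1]
T2·T1 = [1 0 -5; 0 -1 0; 0 0 1]
T3·…·T1 = [1 0 -11; 0 -1 5; 0 0 1]
T4·…·T1 = [1 0 -11; 1 -1 -6; 0 0 1]

T = [1 0 -11; 1 -1 -6; 0 0 1]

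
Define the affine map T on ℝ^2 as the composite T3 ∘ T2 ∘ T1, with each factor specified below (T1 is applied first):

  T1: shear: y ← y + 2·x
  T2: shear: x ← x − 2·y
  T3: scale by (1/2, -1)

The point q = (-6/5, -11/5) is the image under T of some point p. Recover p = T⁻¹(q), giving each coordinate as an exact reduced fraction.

p = (2, -9/5)

T1 = [1 0 0; 2 1 0; 0 0 1]
T2·T1 = [-3 -2 0; 2 1 0; 0 0 1]
T3·…·T1 = [-3/2 -1 0; -2 -1 0; 0 0 1]
det M = -1/2; M⁻¹ = [2 -2 0; -4 3 0; 0 0 1]
M⁻¹ · (-6/5, -11/5)ᵀ = (2, -9/5)ᵀ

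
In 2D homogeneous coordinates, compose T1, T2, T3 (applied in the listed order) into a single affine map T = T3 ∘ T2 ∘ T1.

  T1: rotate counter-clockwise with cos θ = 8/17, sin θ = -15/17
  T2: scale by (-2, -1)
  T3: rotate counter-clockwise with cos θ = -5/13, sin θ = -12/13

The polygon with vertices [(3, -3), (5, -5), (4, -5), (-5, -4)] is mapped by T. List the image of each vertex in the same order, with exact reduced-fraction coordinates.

T1 rotate counter-clockwise with cos θ = 8/17, sin θ = -15/17: (3, -3) → (-21/17, -69/17); (5, -5) → (-35/17, -115/17); (4, -5) → (-43/17, -100/17); (-5, -4) → (-100/17, 43/17)
T2 scale by (-2, -1): (-21/17, -69/17) → (42/17, 69/17); (-35/17, -115/17) → (70/17, 115/17); (-43/17, -100/17) → (86/17, 100/17); (-100/17, 43/17) → (200/17, -43/17)
T3 rotate counter-clockwise with cos θ = -5/13, sin θ = -12/13: (42/17, 69/17) → (618/221, -849/221); (70/17, 115/17) → (1030/221, -1415/221); (86/17, 100/17) → (770/221, -1532/221); (200/17, -43/17) → (-1516/221, -2185/221)

image vertices: (618/221, -849/221), (1030/221, -1415/221), (770/221, -1532/221), (-1516/221, -2185/221)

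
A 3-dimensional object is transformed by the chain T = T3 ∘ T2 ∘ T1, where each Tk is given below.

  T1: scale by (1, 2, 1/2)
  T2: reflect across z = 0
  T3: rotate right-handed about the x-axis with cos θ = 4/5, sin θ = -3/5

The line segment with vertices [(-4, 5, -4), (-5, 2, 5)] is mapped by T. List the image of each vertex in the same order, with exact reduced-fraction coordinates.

image vertices: (-4, 46/5, -22/5), (-5, 17/10, -22/5)

T1 scale by (1, 2, 1/2): (-4, 5, -4) → (-4, 10, -2); (-5, 2, 5) → (-5, 4, 5/2)
T2 reflect across z = 0: (-4, 10, -2) → (-4, 10, 2); (-5, 4, 5/2) → (-5, 4, -5/2)
T3 rotate right-handed about the x-axis with cos θ = 4/5, sin θ = -3/5: (-4, 10, 2) → (-4, 46/5, -22/5); (-5, 4, -5/2) → (-5, 17/10, -22/5)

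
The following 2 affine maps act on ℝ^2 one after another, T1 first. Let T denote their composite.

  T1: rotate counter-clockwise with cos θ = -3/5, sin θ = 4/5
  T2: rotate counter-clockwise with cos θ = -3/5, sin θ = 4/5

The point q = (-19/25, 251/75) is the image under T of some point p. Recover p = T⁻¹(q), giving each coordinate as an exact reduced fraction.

p = (-3, -5/3)

T1 = [-3/5 -4/5 0; 4/5 -3/5 0; 0 0 1]
T2·T1 = [-7/25 24/25 0; -24/25 -7/25 0; 0 0 1]
det M = 1; M⁻¹ = [-7/25 -24/25 0; 24/25 -7/25 0; 0 0 1]
M⁻¹ · (-19/25, 251/75)ᵀ = (-3, -5/3)ᵀ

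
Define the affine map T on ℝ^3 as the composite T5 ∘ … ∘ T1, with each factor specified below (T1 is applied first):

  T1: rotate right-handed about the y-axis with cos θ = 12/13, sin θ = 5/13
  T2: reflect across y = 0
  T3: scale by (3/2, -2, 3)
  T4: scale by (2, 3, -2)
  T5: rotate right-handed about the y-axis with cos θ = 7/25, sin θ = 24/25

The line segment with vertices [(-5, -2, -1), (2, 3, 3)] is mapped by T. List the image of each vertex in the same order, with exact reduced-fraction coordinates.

T1 rotate right-handed about the y-axis with cos θ = 12/13, sin θ = 5/13: (-5, -2, -1) → (-5, -2, 1); (2, 3, 3) → (3, 3, 2)
T2 reflect across y = 0: (-5, -2, 1) → (-5, 2, 1); (3, 3, 2) → (3, -3, 2)
T3 scale by (3/2, -2, 3): (-5, 2, 1) → (-15/2, -4, 3); (3, -3, 2) → (9/2, 6, 6)
T4 scale by (2, 3, -2): (-15/2, -4, 3) → (-15, -12, -6); (9/2, 6, 6) → (9, 18, -12)
T5 rotate right-handed about the y-axis with cos θ = 7/25, sin θ = 24/25: (-15, -12, -6) → (-249/25, -12, 318/25); (9, 18, -12) → (-9, 18, -12)

image vertices: (-249/25, -12, 318/25), (-9, 18, -12)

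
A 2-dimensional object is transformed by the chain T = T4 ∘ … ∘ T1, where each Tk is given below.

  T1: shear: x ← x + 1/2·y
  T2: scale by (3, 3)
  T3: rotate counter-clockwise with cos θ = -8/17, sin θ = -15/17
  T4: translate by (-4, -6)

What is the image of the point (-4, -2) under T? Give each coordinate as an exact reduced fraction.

T(p) = (-38/17, 171/17)

T1 shear: x ← x + 1/2·y: (-4, -2) → (-5, -2)
T2 scale by (3, 3): (-5, -2) → (-15, -6)
T3 rotate counter-clockwise with cos θ = -8/17, sin θ = -15/17: (-15, -6) → (30/17, 273/17)
T4 translate by (-4, -6): (30/17, 273/17) → (-38/17, 171/17)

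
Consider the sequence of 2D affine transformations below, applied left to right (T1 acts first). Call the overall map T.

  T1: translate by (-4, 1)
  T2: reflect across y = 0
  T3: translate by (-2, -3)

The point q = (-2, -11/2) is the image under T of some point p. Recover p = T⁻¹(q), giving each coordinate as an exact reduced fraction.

p = (4, 3/2)

T1 = [1 0 -4; 0 1 1; 0 0 1]
T2·T1 = [1 0 -4; 0 -1 -1; 0 0 1]
T3·…·T1 = [1 0 -6; 0 -1 -4; 0 0 1]
det M = -1; M⁻¹ = [1 0 6; 0 -1 -4; 0 0 1]
M⁻¹ · (-2, -11/2)ᵀ = (4, 3/2)ᵀ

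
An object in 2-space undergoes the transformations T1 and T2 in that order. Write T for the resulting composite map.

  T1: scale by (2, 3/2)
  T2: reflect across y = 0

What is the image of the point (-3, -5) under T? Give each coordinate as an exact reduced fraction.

T1 scale by (2, 3/2): (-3, -5) → (-6, -15/2)
T2 reflect across y = 0: (-6, -15/2) → (-6, 15/2)

T(p) = (-6, 15/2)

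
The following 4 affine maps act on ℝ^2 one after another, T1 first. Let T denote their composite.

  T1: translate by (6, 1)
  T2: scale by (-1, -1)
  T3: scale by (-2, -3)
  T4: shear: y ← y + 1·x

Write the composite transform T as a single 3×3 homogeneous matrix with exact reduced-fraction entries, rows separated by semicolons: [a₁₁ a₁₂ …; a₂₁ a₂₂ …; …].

T = [2 0 12; 2 3 15; 0 0 1]

T1 = [1 0 6; 0 1 1; 0 0 1]
T2·T1 = [-1 0 -6; 0 -1 -1; 0 0 1]
T3·…·T1 = [2 0 12; 0 3 3; 0 0 1]
T4·…·T1 = [2 0 12; 2 3 15; 0 0 1]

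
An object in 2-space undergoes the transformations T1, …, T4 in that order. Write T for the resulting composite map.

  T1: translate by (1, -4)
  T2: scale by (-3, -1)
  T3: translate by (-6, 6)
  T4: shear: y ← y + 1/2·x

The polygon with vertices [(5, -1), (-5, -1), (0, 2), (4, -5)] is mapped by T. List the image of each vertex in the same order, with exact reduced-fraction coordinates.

T1 translate by (1, -4): (5, -1) → (6, -5); (-5, -1) → (-4, -5); (0, 2) → (1, -2); (4, -5) → (5, -9)
T2 scale by (-3, -1): (6, -5) → (-18, 5); (-4, -5) → (12, 5); (1, -2) → (-3, 2); (5, -9) → (-15, 9)
T3 translate by (-6, 6): (-18, 5) → (-24, 11); (12, 5) → (6, 11); (-3, 2) → (-9, 8); (-15, 9) → (-21, 15)
T4 shear: y ← y + 1/2·x: (-24, 11) → (-24, -1); (6, 11) → (6, 14); (-9, 8) → (-9, 7/2); (-21, 15) → (-21, 9/2)

image vertices: (-24, -1), (6, 14), (-9, 7/2), (-21, 9/2)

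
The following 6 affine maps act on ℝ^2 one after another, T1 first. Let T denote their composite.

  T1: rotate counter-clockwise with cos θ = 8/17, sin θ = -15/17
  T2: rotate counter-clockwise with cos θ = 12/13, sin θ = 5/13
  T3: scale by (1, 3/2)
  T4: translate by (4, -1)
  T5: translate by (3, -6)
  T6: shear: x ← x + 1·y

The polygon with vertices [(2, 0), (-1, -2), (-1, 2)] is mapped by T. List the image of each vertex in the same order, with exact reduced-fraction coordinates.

T1 rotate counter-clockwise with cos θ = 8/17, sin θ = -15/17: (2, 0) → (16/17, -30/17); (-1, -2) → (-38/17, -1/17); (-1, 2) → (22/17, 31/17)
T2 rotate counter-clockwise with cos θ = 12/13, sin θ = 5/13: (16/17, -30/17) → (342/221, -280/221); (-38/17, -1/17) → (-451/221, -202/221); (22/17, 31/17) → (109/221, 482/221)
T3 scale by (1, 3/2): (342/221, -280/221) → (342/221, -420/221); (-451/221, -202/221) → (-451/221, -303/221); (109/221, 482/221) → (109/221, 723/221)
T4 translate by (4, -1): (342/221, -420/221) → (1226/221, -641/221); (-451/221, -303/221) → (433/221, -524/221); (109/221, 723/221) → (993/221, 502/221)
T5 translate by (3, -6): (1226/221, -641/221) → (1889/221, -1967/221); (433/221, -524/221) → (1096/221, -1850/221); (993/221, 502/221) → (1656/221, -824/221)
T6 shear: x ← x + 1·y: (1889/221, -1967/221) → (-6/17, -1967/221); (1096/221, -1850/221) → (-58/17, -1850/221); (1656/221, -824/221) → (64/17, -824/221)

image vertices: (-6/17, -1967/221), (-58/17, -1850/221), (64/17, -824/221)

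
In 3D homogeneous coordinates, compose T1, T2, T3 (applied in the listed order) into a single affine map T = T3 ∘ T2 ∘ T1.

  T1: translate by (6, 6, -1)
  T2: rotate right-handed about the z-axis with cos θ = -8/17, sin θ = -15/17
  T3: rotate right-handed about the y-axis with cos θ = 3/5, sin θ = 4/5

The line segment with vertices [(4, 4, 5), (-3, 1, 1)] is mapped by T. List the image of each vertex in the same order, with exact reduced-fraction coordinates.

image vertices: (482/85, -230/17, -76/85), (243/85, -101/17, -324/85)

T1 translate by (6, 6, -1): (4, 4, 5) → (10, 10, 4); (-3, 1, 1) → (3, 7, 0)
T2 rotate right-handed about the z-axis with cos θ = -8/17, sin θ = -15/17: (10, 10, 4) → (70/17, -230/17, 4); (3, 7, 0) → (81/17, -101/17, 0)
T3 rotate right-handed about the y-axis with cos θ = 3/5, sin θ = 4/5: (70/17, -230/17, 4) → (482/85, -230/17, -76/85); (81/17, -101/17, 0) → (243/85, -101/17, -324/85)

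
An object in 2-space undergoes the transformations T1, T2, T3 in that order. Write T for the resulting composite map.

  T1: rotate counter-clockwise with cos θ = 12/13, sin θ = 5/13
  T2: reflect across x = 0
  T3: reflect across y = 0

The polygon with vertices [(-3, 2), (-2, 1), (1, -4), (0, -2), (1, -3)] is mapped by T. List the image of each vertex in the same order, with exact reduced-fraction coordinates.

image vertices: (46/13, -9/13), (29/13, -2/13), (-32/13, 43/13), (-10/13, 24/13), (-27/13, 31/13)

T1 rotate counter-clockwise with cos θ = 12/13, sin θ = 5/13: (-3, 2) → (-46/13, 9/13); (-2, 1) → (-29/13, 2/13); (1, -4) → (32/13, -43/13); (0, -2) → (10/13, -24/13); (1, -3) → (27/13, -31/13)
T2 reflect across x = 0: (-46/13, 9/13) → (46/13, 9/13); (-29/13, 2/13) → (29/13, 2/13); (32/13, -43/13) → (-32/13, -43/13); (10/13, -24/13) → (-10/13, -24/13); (27/13, -31/13) → (-27/13, -31/13)
T3 reflect across y = 0: (46/13, 9/13) → (46/13, -9/13); (29/13, 2/13) → (29/13, -2/13); (-32/13, -43/13) → (-32/13, 43/13); (-10/13, -24/13) → (-10/13, 24/13); (-27/13, -31/13) → (-27/13, 31/13)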